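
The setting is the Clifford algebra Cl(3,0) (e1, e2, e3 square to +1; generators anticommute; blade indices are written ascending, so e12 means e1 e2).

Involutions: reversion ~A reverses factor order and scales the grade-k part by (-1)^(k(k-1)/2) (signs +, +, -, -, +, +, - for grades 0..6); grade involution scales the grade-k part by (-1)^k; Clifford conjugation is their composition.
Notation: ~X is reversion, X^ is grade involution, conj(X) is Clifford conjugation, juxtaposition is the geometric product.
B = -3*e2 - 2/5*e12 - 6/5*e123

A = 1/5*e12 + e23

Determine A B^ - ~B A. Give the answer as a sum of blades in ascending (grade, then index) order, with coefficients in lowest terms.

first term: 2/25 - 3/5*e1 - 81/25*e3 + 2/5*e13
second term: -2/25 - 3/5*e1 - 81/25*e3 + 2/5*e13
Answer: 4/25


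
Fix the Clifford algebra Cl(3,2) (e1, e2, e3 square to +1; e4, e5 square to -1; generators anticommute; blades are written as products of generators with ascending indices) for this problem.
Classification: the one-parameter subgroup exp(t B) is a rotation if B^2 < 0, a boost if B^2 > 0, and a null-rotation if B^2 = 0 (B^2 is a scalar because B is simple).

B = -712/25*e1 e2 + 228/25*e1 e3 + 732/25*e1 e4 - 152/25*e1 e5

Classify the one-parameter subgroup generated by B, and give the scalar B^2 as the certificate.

B^2 term by term: the squares give (-712/25)^2*(e1 e2)^2 + (228/25)^2*(e1 e3)^2 + (732/25)^2*(e1 e4)^2 + (-152/25)^2*(e1 e5)^2 = 506944/625*(-1) + 51984/625*(-1) + 535824/625*(+1) + 23104/625*(+1) = 0 (each basis 2-blade squares to minus the product of its generators' squares); cross terms between blades sharing an index anticommute and cancel. So B^2 = 0.
Answer: null-rotation, certificate B^2 = 0. B^2 = 0 is basis-independent, so its sign is the whole story.


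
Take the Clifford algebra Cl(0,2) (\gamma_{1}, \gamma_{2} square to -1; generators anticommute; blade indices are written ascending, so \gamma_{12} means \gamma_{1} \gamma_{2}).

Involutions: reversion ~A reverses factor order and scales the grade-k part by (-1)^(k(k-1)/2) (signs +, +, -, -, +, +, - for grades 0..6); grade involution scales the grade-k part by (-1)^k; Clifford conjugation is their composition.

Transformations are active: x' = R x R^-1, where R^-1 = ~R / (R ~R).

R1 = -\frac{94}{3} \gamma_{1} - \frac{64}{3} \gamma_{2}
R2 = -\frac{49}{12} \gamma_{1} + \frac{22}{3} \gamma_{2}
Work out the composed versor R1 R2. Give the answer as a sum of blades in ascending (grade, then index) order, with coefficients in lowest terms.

Distribute over the terms of R1 (each basis-blade product reordered to ascending indices, repeated generators contracted through their squares):
(-\frac{94}{3} \gamma_{1}) R2 = -\frac{2303}{18} - \frac{2068}{9} \gamma_{12}
(-\frac{64}{3} \gamma_{2}) R2 = \frac{1408}{9} - \frac{784}{9} \gamma_{12}
Summing the partial products and collecting blades:
Answer: \frac{57}{2} - \frac{2852}{9} \gamma_{12}


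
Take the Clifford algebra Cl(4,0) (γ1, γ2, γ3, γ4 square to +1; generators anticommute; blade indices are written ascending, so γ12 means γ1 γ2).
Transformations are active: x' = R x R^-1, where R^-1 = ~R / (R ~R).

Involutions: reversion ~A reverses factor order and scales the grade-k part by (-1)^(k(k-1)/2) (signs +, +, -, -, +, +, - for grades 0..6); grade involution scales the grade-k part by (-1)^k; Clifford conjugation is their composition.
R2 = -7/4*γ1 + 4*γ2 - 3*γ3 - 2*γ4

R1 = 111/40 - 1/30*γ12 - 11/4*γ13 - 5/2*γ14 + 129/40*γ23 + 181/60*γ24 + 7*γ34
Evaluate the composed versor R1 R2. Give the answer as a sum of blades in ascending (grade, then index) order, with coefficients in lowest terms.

Distribute over the terms of R2 (each basis-blade product reordered to ascending indices, repeated generators contracted through their squares):
R1 (-7/4*γ1) = -777/160*γ1 - 7/120*γ2 - 77/16*γ3 - 35/8*γ4 - 903/160*γ123 - 1267/240*γ124 - 49/4*γ134
R1 (4*γ2) = -2/15*γ1 + 111/10*γ2 - 129/10*γ3 - 181/15*γ4 + 11*γ123 + 10*γ124 + 28*γ234
R1 (-3*γ3) = 33/4*γ1 - 387/40*γ2 - 333/40*γ3 + 21*γ4 + 1/10*γ123 - 15/2*γ134 + 181/20*γ234
R1 (-2*γ4) = 5*γ1 - 181/30*γ2 - 14*γ3 - 111/20*γ4 + 1/15*γ124 + 11/2*γ134 - 129/20*γ234
Summing the partial products and collecting blades:
Answer: 793/96*γ1 - 14/3*γ2 - 3203/80*γ3 - 119/120*γ4 + 873/160*γ123 + 383/80*γ124 - 57/4*γ134 + 153/5*γ234


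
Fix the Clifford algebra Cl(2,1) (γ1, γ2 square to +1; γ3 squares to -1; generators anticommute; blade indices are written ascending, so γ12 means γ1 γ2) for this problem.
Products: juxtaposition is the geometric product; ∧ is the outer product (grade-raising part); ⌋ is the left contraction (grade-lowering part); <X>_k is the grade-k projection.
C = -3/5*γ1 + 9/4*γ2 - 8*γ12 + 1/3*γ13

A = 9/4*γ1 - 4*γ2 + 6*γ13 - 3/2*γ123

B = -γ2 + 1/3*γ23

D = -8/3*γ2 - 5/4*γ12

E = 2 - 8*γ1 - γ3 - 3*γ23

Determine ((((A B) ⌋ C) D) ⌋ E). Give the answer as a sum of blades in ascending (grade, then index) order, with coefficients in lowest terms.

step 1: 4 - 1/2*γ1 - 4/3*γ3 - 1/4*γ12 - 3/2*γ13 + 27/4*γ123
step 2: -11/5 - 128/45*γ1 + 13*γ2 - 1/6*γ3 - 32*γ12 + 4/3*γ13
step 3: -224/3 + 1219/12*γ1 + 424/45*γ2 + 5581/540*γ12 - 19/9*γ23 + 271/72*γ123
step 4: -2867/3 + 1792/3*γ1 + 232/5*γ3 + 224*γ23
Answer: -2867/3 + 1792/3*γ1 + 232/5*γ3 + 224*γ23


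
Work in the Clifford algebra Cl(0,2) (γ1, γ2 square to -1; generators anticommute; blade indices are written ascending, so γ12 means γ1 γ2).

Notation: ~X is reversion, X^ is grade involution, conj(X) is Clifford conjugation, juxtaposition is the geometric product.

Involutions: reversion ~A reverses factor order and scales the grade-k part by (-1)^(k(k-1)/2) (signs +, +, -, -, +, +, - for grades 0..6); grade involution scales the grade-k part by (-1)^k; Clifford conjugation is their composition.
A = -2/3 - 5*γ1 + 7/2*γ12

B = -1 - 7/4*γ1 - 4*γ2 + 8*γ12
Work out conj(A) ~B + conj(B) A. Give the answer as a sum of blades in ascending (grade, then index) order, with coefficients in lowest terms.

first term: -223/12 - 107/6*γ1 + 1171/24*γ2 - 67/6*γ12
second term: 449/12 + 107/6*γ1 + 749/24*γ2 + 131/6*γ12
Answer: 113/6 + 80*γ2 + 32/3*γ12


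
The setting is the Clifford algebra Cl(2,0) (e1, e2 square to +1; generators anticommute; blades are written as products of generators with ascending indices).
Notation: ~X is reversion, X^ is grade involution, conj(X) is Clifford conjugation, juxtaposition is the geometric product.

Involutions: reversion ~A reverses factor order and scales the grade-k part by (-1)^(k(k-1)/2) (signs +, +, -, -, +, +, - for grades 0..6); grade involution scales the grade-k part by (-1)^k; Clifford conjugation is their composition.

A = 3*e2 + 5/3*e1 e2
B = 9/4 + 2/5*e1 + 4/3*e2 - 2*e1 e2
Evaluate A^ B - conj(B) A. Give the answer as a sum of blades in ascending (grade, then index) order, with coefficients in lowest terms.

first term: -2/3 - 34/9*e1 - 89/12*e2 + 99/20*e1 e2
second term: -22/3 + 74/9*e1 + 73/12*e2 + 51/20*e1 e2
Answer: 20/3 - 12*e1 - 27/2*e2 + 12/5*e1 e2


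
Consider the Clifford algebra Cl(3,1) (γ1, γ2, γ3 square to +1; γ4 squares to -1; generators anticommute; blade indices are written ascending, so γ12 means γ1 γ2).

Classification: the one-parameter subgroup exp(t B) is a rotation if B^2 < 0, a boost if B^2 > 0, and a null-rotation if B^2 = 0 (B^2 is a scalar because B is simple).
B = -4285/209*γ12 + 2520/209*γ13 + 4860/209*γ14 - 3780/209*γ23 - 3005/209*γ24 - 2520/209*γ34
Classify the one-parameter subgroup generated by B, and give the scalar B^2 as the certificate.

B^2 term by term: the squares give (-4285/209)^2*(γ12)^2 + (2520/209)^2*(γ13)^2 + (4860/209)^2*(γ14)^2 + (-3780/209)^2*(γ23)^2 + (-3005/209)^2*(γ24)^2 + (-2520/209)^2*(γ34)^2 = 18361225/43681*(-1) + 6350400/43681*(-1) + 23619600/43681*(+1) + 14288400/43681*(-1) + 9030025/43681*(+1) + 6350400/43681*(+1) = 0 (each basis 2-blade squares to minus the product of its generators' squares); cross terms between blades sharing an index anticommute and cancel; the commuting (index-disjoint) pairs give grade-4 terms 2*c*c'*(blade product), which cancel blade by blade — γ1234: 21596400/43681 + 15145200/43681 - 36741600/43681 = 0 — confirming B is simple. So B^2 = 0.
Answer: null-rotation, certificate B^2 = 0. Because 0 is invariant under every versor sandwich, the classification follows from its sign alone.


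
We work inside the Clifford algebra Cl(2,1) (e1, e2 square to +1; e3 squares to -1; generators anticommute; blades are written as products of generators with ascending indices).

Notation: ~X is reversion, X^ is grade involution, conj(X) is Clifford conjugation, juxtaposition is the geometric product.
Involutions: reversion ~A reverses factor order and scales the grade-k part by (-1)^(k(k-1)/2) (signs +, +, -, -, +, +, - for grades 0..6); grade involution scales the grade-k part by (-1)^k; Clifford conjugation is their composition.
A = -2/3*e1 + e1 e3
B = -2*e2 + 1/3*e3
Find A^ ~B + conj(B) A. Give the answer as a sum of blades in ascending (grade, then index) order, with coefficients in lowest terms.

first term: -1/3*e1 - 4/3*e1 e2 + 2/9*e1 e3 + 2*e1 e2 e3
second term: -1/3*e1 + 4/3*e1 e2 - 2/9*e1 e3 - 2*e1 e2 e3
Answer: -2/3*e1


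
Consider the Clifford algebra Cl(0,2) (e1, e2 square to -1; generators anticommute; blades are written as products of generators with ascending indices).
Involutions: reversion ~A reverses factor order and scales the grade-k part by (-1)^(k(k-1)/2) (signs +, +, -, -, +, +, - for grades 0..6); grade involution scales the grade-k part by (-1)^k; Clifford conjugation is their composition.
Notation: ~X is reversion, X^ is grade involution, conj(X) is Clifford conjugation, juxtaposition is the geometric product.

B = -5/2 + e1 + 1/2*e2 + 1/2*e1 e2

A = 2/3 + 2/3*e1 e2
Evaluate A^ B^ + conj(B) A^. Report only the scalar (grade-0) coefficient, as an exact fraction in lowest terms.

first term: -2 - 1/3*e1 - e2 - 4/3*e1 e2
second term: -4/3 - e1 + 1/3*e2 - 2*e1 e2
Answer: -10/3


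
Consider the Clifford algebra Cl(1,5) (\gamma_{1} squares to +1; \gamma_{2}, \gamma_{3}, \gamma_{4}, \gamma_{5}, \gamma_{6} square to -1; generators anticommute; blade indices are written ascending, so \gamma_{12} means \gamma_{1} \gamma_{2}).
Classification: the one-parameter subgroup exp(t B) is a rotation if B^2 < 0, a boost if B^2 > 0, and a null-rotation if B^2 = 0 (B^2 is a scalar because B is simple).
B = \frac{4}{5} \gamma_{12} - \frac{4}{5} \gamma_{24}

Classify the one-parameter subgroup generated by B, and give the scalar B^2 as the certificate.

B^2 term by term: the squares give (\frac{4}{5})^2*(\gamma_{12})^2 + (-\frac{4}{5})^2*(\gamma_{24})^2 = \frac{16}{25}*(+1) + \frac{16}{25}*(-1) = 0 (each basis 2-blade squares to minus the product of its generators' squares); cross terms between blades sharing an index anticommute and cancel. So B^2 = 0.
Answer: null-rotation, certificate B^2 = 0. B^2 = 0 is basis-independent, so its sign is the whole story.


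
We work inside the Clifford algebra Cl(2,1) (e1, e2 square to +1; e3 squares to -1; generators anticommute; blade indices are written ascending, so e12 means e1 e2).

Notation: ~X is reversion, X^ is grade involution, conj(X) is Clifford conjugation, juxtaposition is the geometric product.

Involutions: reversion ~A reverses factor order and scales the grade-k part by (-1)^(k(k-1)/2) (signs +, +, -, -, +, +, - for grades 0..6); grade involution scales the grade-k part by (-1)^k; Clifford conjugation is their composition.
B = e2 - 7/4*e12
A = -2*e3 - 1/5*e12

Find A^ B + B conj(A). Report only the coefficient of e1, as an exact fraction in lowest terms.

first term: -7/20 - 1/5*e1 - 2*e23 - 7/2*e123
second term: 7/20 - 1/5*e1 + 2*e23 - 7/2*e123
Answer: -2/5


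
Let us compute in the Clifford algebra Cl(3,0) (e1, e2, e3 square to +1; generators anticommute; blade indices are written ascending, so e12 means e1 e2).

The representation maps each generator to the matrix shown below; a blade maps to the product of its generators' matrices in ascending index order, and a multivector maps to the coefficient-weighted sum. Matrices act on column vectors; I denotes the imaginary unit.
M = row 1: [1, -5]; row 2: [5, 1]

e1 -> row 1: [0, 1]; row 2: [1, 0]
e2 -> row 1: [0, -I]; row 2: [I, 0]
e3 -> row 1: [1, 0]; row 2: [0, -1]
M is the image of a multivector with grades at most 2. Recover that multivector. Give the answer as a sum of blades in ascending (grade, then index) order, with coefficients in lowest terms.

Method: 1, rho(e1), rho(e2), rho(e3) form a trace-orthogonal basis of the 2x2 complex matrices (tr(X Y) = 2 if X = Y, else 0), so M = m0*1 + m1*rho(e1) + m2*rho(e2) + m3*rho(e3) with m0 = tr(M)/2 = 1, m1 = tr(M rho(e1))/2 = 0, m2 = tr(M rho(e2))/2 = -5*I, m3 = tr(M rho(e3))/2 = 0.
Multiplying table entries, the bivector images are rho(e12) = I*rho(e3), rho(e13) = -I*rho(e2), rho(e23) = I*rho(e1); with real blade coefficients the real parts of m0..m3 are the coefficients of 1, e1, e2, e3 and the imaginary parts give the bivectors (e23: Im m1, e13: -Im m2, e12: Im m3).
Answer: 1 + 5*e13


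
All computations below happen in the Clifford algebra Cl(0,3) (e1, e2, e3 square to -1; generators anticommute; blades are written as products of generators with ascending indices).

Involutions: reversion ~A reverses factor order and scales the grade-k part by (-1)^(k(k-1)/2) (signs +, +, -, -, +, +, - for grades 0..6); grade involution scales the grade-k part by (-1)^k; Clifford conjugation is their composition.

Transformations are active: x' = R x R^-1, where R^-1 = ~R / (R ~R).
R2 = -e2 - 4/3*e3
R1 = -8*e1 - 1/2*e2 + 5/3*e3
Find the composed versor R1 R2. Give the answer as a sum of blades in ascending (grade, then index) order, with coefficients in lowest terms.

Distribute over the terms of R2 (each basis-blade product reordered to ascending indices, repeated generators contracted through their squares):
R1 (-e2) = -1/2 + 8*e1 e2 + 5/3*e2 e3
R1 (-4/3*e3) = 20/9 + 32/3*e1 e3 + 2/3*e2 e3
Summing the partial products and collecting blades:
Answer: 31/18 + 8*e1 e2 + 32/3*e1 e3 + 7/3*e2 e3


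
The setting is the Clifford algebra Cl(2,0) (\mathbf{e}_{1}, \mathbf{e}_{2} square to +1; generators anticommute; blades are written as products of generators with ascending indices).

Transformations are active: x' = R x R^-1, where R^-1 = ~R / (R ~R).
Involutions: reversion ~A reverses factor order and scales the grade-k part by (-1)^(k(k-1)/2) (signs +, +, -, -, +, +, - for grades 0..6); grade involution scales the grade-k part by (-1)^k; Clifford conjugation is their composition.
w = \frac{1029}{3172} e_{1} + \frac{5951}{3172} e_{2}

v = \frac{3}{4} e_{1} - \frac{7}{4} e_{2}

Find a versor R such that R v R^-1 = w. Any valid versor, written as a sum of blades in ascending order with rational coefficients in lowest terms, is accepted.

Equal squares first: v^2 = w^2 = \frac{29}{8}. Then v + w = \frac{852}{793} e_{1} + \frac{100}{793} e_{2} is a versor taking v to w, provided it is invertible.
Answer: \frac{852}{793} e_{1} + \frac{100}{793} e_{2}


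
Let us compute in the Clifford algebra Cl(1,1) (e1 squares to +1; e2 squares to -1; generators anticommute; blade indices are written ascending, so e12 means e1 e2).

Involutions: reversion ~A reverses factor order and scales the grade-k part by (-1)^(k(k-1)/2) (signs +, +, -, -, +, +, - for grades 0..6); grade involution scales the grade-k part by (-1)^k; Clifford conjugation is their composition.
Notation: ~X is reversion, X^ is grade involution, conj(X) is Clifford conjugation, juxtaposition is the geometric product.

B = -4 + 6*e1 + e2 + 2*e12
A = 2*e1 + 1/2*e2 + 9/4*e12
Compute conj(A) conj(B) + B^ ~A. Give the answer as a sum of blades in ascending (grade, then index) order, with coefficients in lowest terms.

first term: 16 + 27/4*e1 - 15/2*e2 + 8*e12
second term: -16 - 27/4*e1 + 15/2*e2 + 8*e12
Answer: 16*e12


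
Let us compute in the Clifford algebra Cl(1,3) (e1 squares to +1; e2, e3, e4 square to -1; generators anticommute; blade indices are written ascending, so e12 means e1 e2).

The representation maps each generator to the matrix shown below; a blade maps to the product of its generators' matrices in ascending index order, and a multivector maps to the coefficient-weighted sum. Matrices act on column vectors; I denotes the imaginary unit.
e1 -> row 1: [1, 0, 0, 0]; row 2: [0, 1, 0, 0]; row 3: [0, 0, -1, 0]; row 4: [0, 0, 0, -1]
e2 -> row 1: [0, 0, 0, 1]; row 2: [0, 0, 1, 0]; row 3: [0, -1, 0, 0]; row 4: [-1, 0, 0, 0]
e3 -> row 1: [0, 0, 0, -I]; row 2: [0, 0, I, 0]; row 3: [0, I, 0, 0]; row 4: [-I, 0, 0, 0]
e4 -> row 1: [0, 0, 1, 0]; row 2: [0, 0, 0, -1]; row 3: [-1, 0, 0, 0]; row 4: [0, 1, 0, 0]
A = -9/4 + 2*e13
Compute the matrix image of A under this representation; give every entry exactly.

Bivector images (products of the table entries): rho(e13) = rho(e1)rho(e3) = row 1: [0, 0, 0, -I]; row 2: [0, 0, I, 0]; row 3: [0, -I, 0, 0]; row 4: [I, 0, 0, 0].
M = (-9/4)*1 + (2)*rho(e13), summed entrywise (1 is the identity matrix):
Answer: row 1: [-9/4, 0, 0, -2*I]; row 2: [0, -9/4, 2*I, 0]; row 3: [0, -2*I, -9/4, 0]; row 4: [2*I, 0, 0, -9/4]


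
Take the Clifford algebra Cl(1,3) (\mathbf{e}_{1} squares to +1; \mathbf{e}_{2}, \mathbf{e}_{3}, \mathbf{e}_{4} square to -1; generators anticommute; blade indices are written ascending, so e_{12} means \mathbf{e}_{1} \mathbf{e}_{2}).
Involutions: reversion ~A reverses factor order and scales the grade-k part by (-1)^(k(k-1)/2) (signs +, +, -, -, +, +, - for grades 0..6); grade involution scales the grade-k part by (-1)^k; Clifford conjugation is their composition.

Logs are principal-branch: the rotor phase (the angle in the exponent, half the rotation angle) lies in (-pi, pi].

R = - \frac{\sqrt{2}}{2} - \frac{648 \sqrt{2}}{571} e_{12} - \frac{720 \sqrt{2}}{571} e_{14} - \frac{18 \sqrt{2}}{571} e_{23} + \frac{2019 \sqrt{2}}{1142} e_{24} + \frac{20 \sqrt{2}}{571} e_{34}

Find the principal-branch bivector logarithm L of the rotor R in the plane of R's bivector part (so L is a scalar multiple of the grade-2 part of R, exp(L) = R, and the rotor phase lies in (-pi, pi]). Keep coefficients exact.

The scalar part of R is - \frac{\sqrt{2}}{2}, which pins the rotor phase on the principal branch; dividing the bivector part by the sine of that phase recovers the unit plane, and L is the phase times that plane.
Concretely: cos(phase) = - \frac{\sqrt{2}}{2} gives phase = ±\frac{3 \pi}{4}, and since phase/sin(phase) is even the sign is immaterial: L = (phase/sin(phase)) * <R>_2 = (\frac{3 \sqrt{2} \pi}{4}) * <R>_2.
Answer: - \frac{972 \pi}{571} e_{12} - \frac{1080 \pi}{571} e_{14} - \frac{27 \pi}{571} e_{23} + \frac{6057 \pi}{2284} e_{24} + \frac{30 \pi}{571} e_{34}


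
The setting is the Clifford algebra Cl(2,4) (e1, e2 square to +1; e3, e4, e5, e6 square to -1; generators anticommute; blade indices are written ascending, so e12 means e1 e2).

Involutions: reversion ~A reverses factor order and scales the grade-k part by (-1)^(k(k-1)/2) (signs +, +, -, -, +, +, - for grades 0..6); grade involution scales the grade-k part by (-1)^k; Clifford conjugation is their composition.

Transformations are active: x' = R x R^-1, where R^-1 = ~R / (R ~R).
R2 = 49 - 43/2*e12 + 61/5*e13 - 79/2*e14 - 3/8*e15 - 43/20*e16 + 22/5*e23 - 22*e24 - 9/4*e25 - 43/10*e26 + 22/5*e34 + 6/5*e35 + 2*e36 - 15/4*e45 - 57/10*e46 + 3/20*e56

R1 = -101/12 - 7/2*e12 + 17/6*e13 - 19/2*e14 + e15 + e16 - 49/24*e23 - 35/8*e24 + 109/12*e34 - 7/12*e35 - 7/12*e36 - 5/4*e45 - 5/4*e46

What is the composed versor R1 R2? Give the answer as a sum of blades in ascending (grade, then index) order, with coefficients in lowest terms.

Distribute over the grade parts of R1 (each basis-blade product reordered to ascending indices, repeated generators contracted through their squares):
<R1>_0 (= -101/12) R2 = -4949/12 + 4343/24*e12 - 6161/60*e13 + 7979/24*e14 + 101/32*e15 + 4343/240*e16 - 1111/30*e23 + 1111/6*e24 + 303/16*e25 + 4343/120*e26 - 1111/30*e34 - 101/10*e35 - 101/6*e36 + 505/16*e45 + 1919/40*e46 - 101/80*e56
<R1>_2 (= -7/2*e12 + 17/6*e13 - 19/2*e14 + e15 + e16 - 49/24*e23 - 35/8*e24 + 109/12*e34 - 7/12*e35 - 7/12*e36 - 5/4*e45 - 5/4*e46) R2 = 17731/48 - 8359/80*e12 + 63721/160*e13 - 63491/160*e14 + 7231/120*e15 + 5561/120*e16 + 14041/240*e23 - 8609/80*e24 - 5681/480*e25 - 5987/240*e26 + 92747/240*e34 + 4109/480*e35 + 655/24*e36 - 48421/480*e45 - 1786/15*e46 + 899/240*e56 - 4491/80*e1234 + 19087/960*e1235 + 12727/480*e1236 - 111/64*e1245 - 1059/160*e1246 + 61/40*e1256 - 17531/480*e1345 - 12137/240*e1346 + 317/480*e1356 + 439/160*e1456 - 2483/96*e2345 - 8881/240*e2346 + 427/480*e2356 + 61/32*e2456 - 31/40*e3456
Summing the partial products and collecting blades:
Answer: -2065/48 + 18353/240*e12 + 28375/96*e13 - 30893/480*e14 + 30439/480*e15 + 1031/16*e16 + 5153/240*e23 + 18613/240*e24 + 3409/480*e25 + 2699/240*e26 + 27953/80*e34 - 739/480*e35 + 251/24*e36 - 33271/480*e45 - 8531/120*e46 + 149/60*e56 - 4491/80*e1234 + 19087/960*e1235 + 12727/480*e1236 - 111/64*e1245 - 1059/160*e1246 + 61/40*e1256 - 17531/480*e1345 - 12137/240*e1346 + 317/480*e1356 + 439/160*e1456 - 2483/96*e2345 - 8881/240*e2346 + 427/480*e2356 + 61/32*e2456 - 31/40*e3456


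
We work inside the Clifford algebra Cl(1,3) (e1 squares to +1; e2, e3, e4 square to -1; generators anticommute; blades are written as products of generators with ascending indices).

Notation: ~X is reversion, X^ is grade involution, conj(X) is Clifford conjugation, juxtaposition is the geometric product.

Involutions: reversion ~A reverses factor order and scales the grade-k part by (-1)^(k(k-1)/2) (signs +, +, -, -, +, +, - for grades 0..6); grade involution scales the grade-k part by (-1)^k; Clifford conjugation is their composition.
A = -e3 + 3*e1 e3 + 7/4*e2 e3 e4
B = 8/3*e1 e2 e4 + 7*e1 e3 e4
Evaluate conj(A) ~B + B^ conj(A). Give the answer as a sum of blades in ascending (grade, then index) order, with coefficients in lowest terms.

first term: 21*e4 - 49/4*e1 e2 + 14/3*e1 e3 - 7*e1 e4 + 8*e2 e3 e4 - 8/3*e1 e2 e3 e4
second term: 21*e4 + 49/4*e1 e2 - 14/3*e1 e3 - 7*e1 e4 - 8*e2 e3 e4 + 8/3*e1 e2 e3 e4
Answer: 42*e4 - 14*e1 e4


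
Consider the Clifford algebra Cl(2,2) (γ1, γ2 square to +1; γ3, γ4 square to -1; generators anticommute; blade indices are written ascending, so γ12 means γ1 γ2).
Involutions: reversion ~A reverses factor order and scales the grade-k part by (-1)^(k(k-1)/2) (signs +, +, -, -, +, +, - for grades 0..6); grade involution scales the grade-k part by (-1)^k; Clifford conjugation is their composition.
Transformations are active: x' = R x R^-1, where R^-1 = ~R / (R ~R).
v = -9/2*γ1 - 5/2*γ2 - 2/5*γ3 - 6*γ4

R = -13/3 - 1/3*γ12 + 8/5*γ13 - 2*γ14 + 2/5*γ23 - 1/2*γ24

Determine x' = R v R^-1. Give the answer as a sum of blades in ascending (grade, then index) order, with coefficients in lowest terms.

~R = -13/3 + 1/3*γ12 - 8/5*γ13 + 2*γ14 - 2/5*γ23 + 1/2*γ24, and R ~R = 10727/900, so R^-1 = ~R / (10727/900).
R v = 673/75*γ1 + 487/75*γ2 + 149/15*γ3 + 63/4*γ4 + 7/3*γ123 - 3/4*γ124 - 52/5*γ134 - 13/5*γ234
Answer: -48151/21454*γ1 - 28821/21454*γ2 - 10238/3155*γ3 - 1542/631*γ4


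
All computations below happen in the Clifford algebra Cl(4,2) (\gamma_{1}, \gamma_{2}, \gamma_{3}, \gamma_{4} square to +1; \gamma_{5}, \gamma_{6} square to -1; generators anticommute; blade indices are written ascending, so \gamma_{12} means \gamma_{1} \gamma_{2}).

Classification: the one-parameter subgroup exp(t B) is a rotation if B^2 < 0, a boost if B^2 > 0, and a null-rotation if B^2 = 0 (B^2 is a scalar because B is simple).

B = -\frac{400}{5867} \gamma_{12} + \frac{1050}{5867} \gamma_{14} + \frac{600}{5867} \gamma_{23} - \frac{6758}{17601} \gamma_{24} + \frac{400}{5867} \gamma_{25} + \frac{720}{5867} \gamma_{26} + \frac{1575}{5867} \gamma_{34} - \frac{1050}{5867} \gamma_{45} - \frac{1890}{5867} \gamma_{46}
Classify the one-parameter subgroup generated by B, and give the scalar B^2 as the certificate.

B^2 term by term: the squares give (-\frac{400}{5867})^2*(\gamma_{12})^2 + (\frac{1050}{5867})^2*(\gamma_{14})^2 + (\frac{600}{5867})^2*(\gamma_{23})^2 + (-\frac{6758}{17601})^2*(\gamma_{24})^2 + (\frac{400}{5867})^2*(\gamma_{25})^2 + (\frac{720}{5867})^2*(\gamma_{26})^2 + (\frac{1575}{5867})^2*(\gamma_{34})^2 + (-\frac{1050}{5867})^2*(\gamma_{45})^2 + (-\frac{1890}{5867})^2*(\gamma_{46})^2 = \frac{160000}{34421689}*(-1) + \frac{1102500}{34421689}*(-1) + \frac{360000}{34421689}*(-1) + \frac{45670564}{309795201}*(-1) + \frac{160000}{34421689}*(+1) + \frac{518400}{34421689}*(+1) + \frac{2480625}{34421689}*(-1) + \frac{1102500}{34421689}*(+1) + \frac{3572100}{34421689}*(+1) = -\frac{1}{9} (each basis 2-blade squares to minus the product of its generators' squares); cross terms between blades sharing an index anticommute and cancel; the commuting (index-disjoint) pairs give grade-4 terms 2*c*c'*(blade product), which cancel blade by blade — \gamma_{1234}: -\frac{1260000}{34421689} + \frac{1260000}{34421689} = 0; \gamma_{1245}: \frac{840000}{34421689} - \frac{840000}{34421689} = 0; \gamma_{1246}: \frac{1512000}{34421689} - \frac{1512000}{34421689} = 0; \gamma_{2345}: -\frac{1260000}{34421689} + \frac{1260000}{34421689} = 0; \gamma_{2346}: -\frac{2268000}{34421689} + \frac{2268000}{34421689} = 0; \gamma_{2456}: \frac{1512000}{34421689} - \frac{1512000}{34421689} = 0 — confirming B is simple. So B^2 = -\frac{1}{9}.
Answer: rotation, certificate B^2 = -\frac{1}{9}. Certificate logic: -\frac{1}{9} is a conjugation-invariant scalar, so its sign fixes rotation versus boost versus null-rotation outright.


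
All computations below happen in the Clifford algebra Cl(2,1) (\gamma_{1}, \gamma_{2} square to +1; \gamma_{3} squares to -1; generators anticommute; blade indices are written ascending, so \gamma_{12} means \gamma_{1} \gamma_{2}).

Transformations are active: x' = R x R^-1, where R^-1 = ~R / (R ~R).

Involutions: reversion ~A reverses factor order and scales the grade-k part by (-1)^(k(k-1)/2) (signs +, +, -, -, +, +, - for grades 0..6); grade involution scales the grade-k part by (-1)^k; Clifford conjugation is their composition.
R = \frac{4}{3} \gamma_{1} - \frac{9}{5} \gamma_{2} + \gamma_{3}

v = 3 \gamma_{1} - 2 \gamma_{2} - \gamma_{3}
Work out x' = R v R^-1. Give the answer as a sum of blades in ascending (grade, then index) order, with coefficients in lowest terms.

~R = \frac{4}{3} \gamma_{1} - \frac{9}{5} \gamma_{2} + \gamma_{3}, and R ~R = \frac{904}{225}, so R^-1 = ~R / (\frac{904}{225}).
R v = \frac{43}{5} + \frac{41}{15} \gamma_{12} - \frac{13}{3} \gamma_{13} + \frac{19}{5} \gamma_{23}
Answer: \frac{306}{113} \gamma_{1} - \frac{2579}{452} \gamma_{2} + \frac{2387}{452} \gamma_{3}


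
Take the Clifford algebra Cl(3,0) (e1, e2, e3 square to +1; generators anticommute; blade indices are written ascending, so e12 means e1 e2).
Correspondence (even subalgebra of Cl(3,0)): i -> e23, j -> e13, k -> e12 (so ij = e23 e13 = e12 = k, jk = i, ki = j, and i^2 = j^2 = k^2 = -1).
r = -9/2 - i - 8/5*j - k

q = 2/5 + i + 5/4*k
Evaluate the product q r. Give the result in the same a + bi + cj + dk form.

In blades: q = 2/5 + 5/4*e12 + e23, r = -9/2 - e12 - 8/5*e13 - e23.
Distribute q over r term by term (generator squares from the signature, products reordered to ascending indices): (2/5)*r = -9/5 - 2/5*e12 - 16/25*e13 - 2/5*e23; (5/4*e12)*r = 5/4 - 45/8*e12 - 5/4*e13 + 2*e23; (e23)*r = 1 - 8/5*e12 + e13 - 9/2*e23.
Sum: 9/20 - 61/8*e12 - 89/100*e13 - 29/10*e23; translating back through the correspondence:
Answer: 9/20 - 29/10*i - 89/100*j - 61/8*k


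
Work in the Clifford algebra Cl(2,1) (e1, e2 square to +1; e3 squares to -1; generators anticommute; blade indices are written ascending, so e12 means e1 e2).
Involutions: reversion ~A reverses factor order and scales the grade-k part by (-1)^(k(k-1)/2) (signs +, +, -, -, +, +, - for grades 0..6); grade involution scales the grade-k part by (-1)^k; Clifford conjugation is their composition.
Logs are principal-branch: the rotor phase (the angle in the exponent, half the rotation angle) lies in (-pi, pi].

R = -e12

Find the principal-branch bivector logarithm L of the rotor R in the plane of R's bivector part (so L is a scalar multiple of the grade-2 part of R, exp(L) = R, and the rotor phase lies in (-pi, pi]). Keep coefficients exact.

The scalar part of R is 0, so the principal-branch rotor phase is pinned; divide the bivector part by its sine to get the unit plane — L is the phase times that plane.
Concretely: cos(phase) = 0 gives phase = ±pi/2, and since phase/sin(phase) is even the sign is immaterial: L = (phase/sin(phase)) * <R>_2 = (pi/2) * <R>_2.
Answer: -pi/2*e12


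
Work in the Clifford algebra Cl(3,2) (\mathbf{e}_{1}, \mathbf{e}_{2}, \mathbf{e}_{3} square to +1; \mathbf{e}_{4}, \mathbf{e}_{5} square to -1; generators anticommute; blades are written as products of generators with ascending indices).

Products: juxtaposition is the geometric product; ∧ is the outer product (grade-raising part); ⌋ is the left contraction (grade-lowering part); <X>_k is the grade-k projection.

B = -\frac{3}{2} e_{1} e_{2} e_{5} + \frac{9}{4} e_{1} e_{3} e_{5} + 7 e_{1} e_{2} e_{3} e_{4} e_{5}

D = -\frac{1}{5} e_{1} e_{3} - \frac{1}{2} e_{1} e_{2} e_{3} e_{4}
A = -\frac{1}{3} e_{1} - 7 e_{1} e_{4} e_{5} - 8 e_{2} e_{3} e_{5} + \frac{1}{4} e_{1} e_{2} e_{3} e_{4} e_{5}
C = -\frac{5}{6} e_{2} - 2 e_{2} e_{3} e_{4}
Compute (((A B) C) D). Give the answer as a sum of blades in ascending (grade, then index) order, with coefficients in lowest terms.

step 1: \frac{7}{4} + 18 e_{1} e_{2} + 12 e_{1} e_{3} - 56 e_{1} e_{4} + 49 e_{2} e_{3} - \frac{177}{16} e_{2} e_{4} + \frac{1}{2} e_{2} e_{5} + \frac{123}{8} e_{3} e_{4} - \frac{3}{4} e_{3} e_{5} - \frac{7}{3} e_{2} e_{3} e_{4} e_{5}
step 2: -15 e_{1} - \frac{773}{24} e_{2} + \frac{449}{24} e_{3} + \frac{2841}{32} e_{4} - \frac{17}{4} e_{5} - 102 e_{1} e_{2} e_{3} - \frac{68}{3} e_{1} e_{2} e_{4} - 36 e_{1} e_{3} e_{4} - \frac{261}{16} e_{2} e_{3} e_{4} + \frac{5}{8} e_{2} e_{3} e_{5} + \frac{3}{2} e_{2} e_{4} e_{5} - \frac{17}{18} e_{3} e_{4} e_{5}
step 3: -\frac{2119}{480} e_{1} + \frac{192}{5} e_{2} - \frac{25}{3} e_{3} - \frac{291}{5} e_{4} - \frac{48799}{960} e_{1} e_{2} e_{3} - \frac{731}{120} e_{1} e_{2} e_{4} + \frac{25}{72} e_{1} e_{2} e_{5} - \frac{16253}{480} e_{1} e_{3} e_{4} + \frac{8}{5} e_{1} e_{3} e_{5} + \frac{89}{720} e_{1} e_{4} e_{5} + \frac{89}{30} e_{2} e_{3} e_{4} + \frac{97}{40} e_{1} e_{2} e_{3} e_{4} e_{5}
Answer: -\frac{2119}{480} e_{1} + \frac{192}{5} e_{2} - \frac{25}{3} e_{3} - \frac{291}{5} e_{4} - \frac{48799}{960} e_{1} e_{2} e_{3} - \frac{731}{120} e_{1} e_{2} e_{4} + \frac{25}{72} e_{1} e_{2} e_{5} - \frac{16253}{480} e_{1} e_{3} e_{4} + \frac{8}{5} e_{1} e_{3} e_{5} + \frac{89}{720} e_{1} e_{4} e_{5} + \frac{89}{30} e_{2} e_{3} e_{4} + \frac{97}{40} e_{1} e_{2} e_{3} e_{4} e_{5}


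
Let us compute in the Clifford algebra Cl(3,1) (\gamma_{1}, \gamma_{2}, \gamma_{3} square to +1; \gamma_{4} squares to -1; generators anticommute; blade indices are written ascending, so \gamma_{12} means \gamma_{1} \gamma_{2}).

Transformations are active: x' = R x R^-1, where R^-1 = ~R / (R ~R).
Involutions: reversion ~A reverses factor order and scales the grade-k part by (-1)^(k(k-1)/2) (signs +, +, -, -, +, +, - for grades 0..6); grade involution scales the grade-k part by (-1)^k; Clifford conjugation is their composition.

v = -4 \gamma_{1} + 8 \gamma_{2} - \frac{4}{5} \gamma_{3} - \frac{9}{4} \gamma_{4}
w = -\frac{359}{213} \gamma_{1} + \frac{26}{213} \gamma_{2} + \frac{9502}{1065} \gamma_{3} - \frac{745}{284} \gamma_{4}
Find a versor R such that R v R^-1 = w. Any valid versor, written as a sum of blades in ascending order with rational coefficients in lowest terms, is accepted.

Equal squares first: v^2 = w^2 = \frac{30231}{400}. Then v + w = -\frac{1211}{213} \gamma_{1} + \frac{1730}{213} \gamma_{2} + \frac{1730}{213} \gamma_{3} - \frac{346}{71} \gamma_{4} is a versor taking v to w, provided it is invertible.
Answer: -\frac{1211}{213} \gamma_{1} + \frac{1730}{213} \gamma_{2} + \frac{1730}{213} \gamma_{3} - \frac{346}{71} \gamma_{4}


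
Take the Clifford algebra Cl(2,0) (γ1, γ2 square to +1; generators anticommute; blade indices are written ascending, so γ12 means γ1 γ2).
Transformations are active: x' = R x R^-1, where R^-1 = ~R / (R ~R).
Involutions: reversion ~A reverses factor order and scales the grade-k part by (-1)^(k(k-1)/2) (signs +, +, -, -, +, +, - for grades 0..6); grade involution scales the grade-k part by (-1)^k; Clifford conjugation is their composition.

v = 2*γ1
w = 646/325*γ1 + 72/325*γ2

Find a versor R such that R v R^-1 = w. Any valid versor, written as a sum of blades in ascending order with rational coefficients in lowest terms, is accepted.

Sketch: the shared square 4 makes R = v + w = 1296/325*γ1 + 72/325*γ2 the natural versor; its sandwich fixes that direction, negates (v - w)/2, and sends v to w.
Answer: 1296/325*γ1 + 72/325*γ2


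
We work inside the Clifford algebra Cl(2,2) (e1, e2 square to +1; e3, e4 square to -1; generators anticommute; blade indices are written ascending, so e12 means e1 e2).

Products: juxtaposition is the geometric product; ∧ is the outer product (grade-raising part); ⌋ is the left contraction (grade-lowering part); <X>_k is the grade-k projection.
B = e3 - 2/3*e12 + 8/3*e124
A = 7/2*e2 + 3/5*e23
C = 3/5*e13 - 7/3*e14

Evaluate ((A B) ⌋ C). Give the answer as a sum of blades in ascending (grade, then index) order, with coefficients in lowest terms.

step 1: 7/3*e1 - 3/5*e2 + 2/5*e13 - 28/3*e14 + 7/2*e23 - 8/5*e134
step 2: 4954/225 + 7/5*e3 - 49/9*e4
Answer: 4954/225 + 7/5*e3 - 49/9*e4


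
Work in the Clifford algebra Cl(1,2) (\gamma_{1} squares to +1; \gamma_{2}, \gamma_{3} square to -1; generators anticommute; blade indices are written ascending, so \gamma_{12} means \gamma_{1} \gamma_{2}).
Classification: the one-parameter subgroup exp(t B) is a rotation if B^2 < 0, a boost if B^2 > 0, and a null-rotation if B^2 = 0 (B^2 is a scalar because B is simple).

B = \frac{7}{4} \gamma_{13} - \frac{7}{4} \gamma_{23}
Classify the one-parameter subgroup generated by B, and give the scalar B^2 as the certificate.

B^2 term by term: the squares give (\frac{7}{4})^2*(\gamma_{13})^2 + (-\frac{7}{4})^2*(\gamma_{23})^2 = \frac{49}{16}*(+1) + \frac{49}{16}*(-1) = 0 (each basis 2-blade squares to minus the product of its generators' squares); cross terms between blades sharing an index anticommute and cancel. So B^2 = 0.
Answer: null-rotation, certificate B^2 = 0. Check the certificate: B^2 = 0, and that sign is decisive whatever form B takes.


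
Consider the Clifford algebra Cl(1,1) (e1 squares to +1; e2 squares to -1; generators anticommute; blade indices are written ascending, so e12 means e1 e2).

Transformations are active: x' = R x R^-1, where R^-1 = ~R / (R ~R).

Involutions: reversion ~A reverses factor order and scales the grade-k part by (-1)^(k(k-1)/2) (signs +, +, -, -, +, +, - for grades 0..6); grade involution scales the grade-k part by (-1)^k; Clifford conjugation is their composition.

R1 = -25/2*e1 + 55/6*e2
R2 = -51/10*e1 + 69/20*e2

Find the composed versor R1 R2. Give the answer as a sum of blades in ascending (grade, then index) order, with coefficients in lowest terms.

Distribute over the terms of R1 (each basis-blade product reordered to ascending indices, repeated generators contracted through their squares):
(-25/2*e1) R2 = 255/4 - 345/8*e12
(55/6*e2) R2 = -253/8 + 187/4*e12
Summing the partial products and collecting blades:
Answer: 257/8 + 29/8*e12


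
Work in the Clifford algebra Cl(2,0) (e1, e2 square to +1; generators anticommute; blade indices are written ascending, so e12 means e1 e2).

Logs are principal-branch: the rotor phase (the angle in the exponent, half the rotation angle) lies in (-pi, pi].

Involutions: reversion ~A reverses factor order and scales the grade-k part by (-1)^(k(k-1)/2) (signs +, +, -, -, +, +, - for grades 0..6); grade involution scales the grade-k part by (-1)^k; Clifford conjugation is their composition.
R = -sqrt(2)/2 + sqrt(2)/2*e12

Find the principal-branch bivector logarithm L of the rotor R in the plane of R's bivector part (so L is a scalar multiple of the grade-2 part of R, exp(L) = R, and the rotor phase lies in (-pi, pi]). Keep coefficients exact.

The scalar part of R is -sqrt(2)/2, so the principal-branch rotor phase is pinned; divide the bivector part by its sine to get the unit plane — L is the phase times that plane.
Concretely: cos(phase) = -sqrt(2)/2 gives phase = ±3*pi/4, and since phase/sin(phase) is even the sign is immaterial: L = (phase/sin(phase)) * <R>_2 = (3*sqrt(2)*pi/4) * <R>_2.
Answer: 3*pi/4*e12


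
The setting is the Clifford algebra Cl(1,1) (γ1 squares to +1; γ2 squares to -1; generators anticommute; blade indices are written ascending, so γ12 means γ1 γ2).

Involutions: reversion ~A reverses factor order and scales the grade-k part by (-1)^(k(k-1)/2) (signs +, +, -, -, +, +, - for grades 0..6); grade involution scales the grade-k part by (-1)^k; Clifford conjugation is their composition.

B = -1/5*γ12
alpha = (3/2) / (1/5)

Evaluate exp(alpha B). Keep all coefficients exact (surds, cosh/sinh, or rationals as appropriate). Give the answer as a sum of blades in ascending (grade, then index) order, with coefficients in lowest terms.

B^2 = (-1/5)^2*(γ12)^2 = 1/25*(+1) = 1/25 (a basis 2-blade squares to minus the product of its generators' squares).
B^2 = 1/25 — since the square is positive, the closed form is hyperbolic: l = 1/5, alpha*l = 3/2, so exp(alpha B) = cosh(3/2) + (sinh(3/2)/(1/5))*B = cosh(3/2) + (5*sinh(3/2))*B.
Answer: cosh(3/2) - sinh(3/2)*γ12


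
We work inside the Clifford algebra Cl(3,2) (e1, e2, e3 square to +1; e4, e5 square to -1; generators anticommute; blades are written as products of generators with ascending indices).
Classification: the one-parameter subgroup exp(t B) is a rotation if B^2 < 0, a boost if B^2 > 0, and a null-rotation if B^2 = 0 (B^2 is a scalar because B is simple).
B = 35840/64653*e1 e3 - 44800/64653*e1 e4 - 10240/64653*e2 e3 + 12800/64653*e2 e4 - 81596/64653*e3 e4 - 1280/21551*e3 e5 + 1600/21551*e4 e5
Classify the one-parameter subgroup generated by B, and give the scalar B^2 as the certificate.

B^2 term by term: the squares give (35840/64653)^2*(e1 e3)^2 + (-44800/64653)^2*(e1 e4)^2 + (-10240/64653)^2*(e2 e3)^2 + (12800/64653)^2*(e2 e4)^2 + (-81596/64653)^2*(e3 e4)^2 + (-1280/21551)^2*(e3 e5)^2 + (1600/21551)^2*(e4 e5)^2 = 1284505600/4180010409*(-1) + 2007040000/4180010409*(+1) + 104857600/4180010409*(-1) + 163840000/4180010409*(+1) + 6657907216/4180010409*(+1) + 1638400/464445601*(+1) + 2560000/464445601*(-1) = 16/9 (each basis 2-blade squares to minus the product of its generators' squares); cross terms between blades sharing an index anticommute and cancel; the commuting (index-disjoint) pairs give grade-4 terms 2*c*c'*(blade product), which cancel blade by blade — e1 e2 e3 e4: -917504000/4180010409 + 917504000/4180010409 = 0; e1 e3 e4 e5: 114688000/1393336803 - 114688000/1393336803 = 0; e2 e3 e4 e5: -32768000/1393336803 + 32768000/1393336803 = 0 — confirming B is simple. So B^2 = 16/9.
Answer: boost, certificate B^2 = 16/9. One invariant decides it: the square 16/9 survives every conjugation, and its sign is exactly the classification.


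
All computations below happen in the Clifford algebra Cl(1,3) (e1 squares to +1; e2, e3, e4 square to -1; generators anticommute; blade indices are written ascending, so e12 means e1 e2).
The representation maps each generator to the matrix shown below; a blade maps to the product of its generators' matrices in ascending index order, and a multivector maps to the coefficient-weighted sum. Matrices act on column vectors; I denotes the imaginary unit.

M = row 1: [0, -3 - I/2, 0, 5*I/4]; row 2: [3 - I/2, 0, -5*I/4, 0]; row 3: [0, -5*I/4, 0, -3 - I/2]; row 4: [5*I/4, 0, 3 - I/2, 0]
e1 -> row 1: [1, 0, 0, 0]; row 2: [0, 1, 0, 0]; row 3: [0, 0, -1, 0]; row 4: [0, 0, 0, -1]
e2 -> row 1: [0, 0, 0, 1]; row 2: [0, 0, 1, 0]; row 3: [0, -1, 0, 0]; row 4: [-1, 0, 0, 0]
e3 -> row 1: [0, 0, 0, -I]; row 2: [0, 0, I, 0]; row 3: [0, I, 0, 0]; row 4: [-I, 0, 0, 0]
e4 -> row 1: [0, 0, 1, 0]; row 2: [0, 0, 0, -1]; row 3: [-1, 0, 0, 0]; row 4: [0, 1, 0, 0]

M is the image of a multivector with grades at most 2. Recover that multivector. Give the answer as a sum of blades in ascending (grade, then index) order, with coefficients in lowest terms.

Method: the blade images are trace-orthogonal — tr(rho(e_A) rho(e_B)^-1) = 4 if A = B and 0 otherwise — and rho(e_A)^-1 = (e_A)^2 * rho(e_A) with (e_A)^2 = +1 or -1, so the coefficient of e_A in the preimage is (e_A)^2 * tr(M rho(e_A))/4.
Nonzero projections over blades of grade <= 2: e3: (e3)^2 = -1, tr(M rho(e3)) = 5, coefficient -5/4; e24: (e24)^2 = -1, tr(M rho(e24)) = 12, coefficient -3; e34: (e34)^2 = -1, tr(M rho(e34)) = -2, coefficient 1/2. Every other blade of grade <= 2 projects to 0.
Answer: -5/4*e3 - 3*e24 + 1/2*e34
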